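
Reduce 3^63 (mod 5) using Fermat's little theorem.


Fermat's little theorem: if p is prime and gcd(a,p)=1, then a^(p-1) ≡ 1 (mod p)
p = 5 is prime, gcd(3,5) = 1
Reduce exponent: 63 mod 4 = 3
So 3^63 ≡ 3^3 (mod 5)
3^3 mod 5 = 2

3^63 ≡ 2 (mod 5)


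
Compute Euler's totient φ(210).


Factor n: 210 = 2 × 3 × 5 × 7
φ(n) = n · ∏(1 - 1/p) over distinct primes p | n
φ(210) = 210 · (1 - 1/2) · (1 - 1/3) · (1 - 1/5) · (1 - 1/7) = 48

φ(210) = 48


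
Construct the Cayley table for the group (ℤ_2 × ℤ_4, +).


Elements: {(0,0), (0,1), (0,2), (0,3), (1,0), (1,1), (1,2), (1,3)}
Operation: componentwise addition mod (2, 4)
Entry (a, b) = ((a₁+b₁) mod 2, (a₂+b₂) mod 4)

Cayley table:
      | (0,0) | (0,1) | (0,2) | (0,3) | (1,0) | (1,1) | (1,2) | (1,3)
(0,0) | (0,0) | (0,1) | (0,2) | (0,3) | (1,0) | (1,1) | (1,2) | (1,3)
(0,1) | (0,1) | (0,2) | (0,3) | (0,0) | (1,1) | (1,2) | (1,3) | (1,0)
(0,2) | (0,2) | (0,3) | (0,0) | (0,1) | (1,2) | (1,3) | (1,0) | (1,1)
(0,3) | (0,3) | (0,0) | (0,1) | (0,2) | (1,3) | (1,0) | (1,1) | (1,2)
(1,0) | (1,0) | (1,1) | (1,2) | (1,3) | (0,0) | (0,1) | (0,2) | (0,3)
(1,1) | (1,1) | (1,2) | (1,3) | (1,0) | (0,1) | (0,2) | (0,3) | (0,0)
(1,2) | (1,2) | (1,3) | (1,0) | (1,1) | (0,2) | (0,3) | (0,0) | (0,1)
(1,3) | (1,3) | (1,0) | (1,1) | (1,2) | (0,3) | (0,0) | (0,1) | (0,2)


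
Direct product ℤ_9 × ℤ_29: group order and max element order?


|ℤ_9 × ℤ_29| = 9 × 29 = 261
Max element order = lcm(9,29) = 261
Cyclic? Yes (gcd=1)

|ℤ_9×ℤ_29| = 261, max element order = 261


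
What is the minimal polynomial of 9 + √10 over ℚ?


Let α = 9 + √10. Then α - 9 = √10, so (α - 9)² = 10, giving α² - 18α + 71 = 0. Degree 2 and α ∉ ℚ, so this is the minimal polynomial.

Minimal polynomial: x² - 18x + 71


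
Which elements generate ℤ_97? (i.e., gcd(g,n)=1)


g generates ℤ_n iff gcd(g,n) = 1
Prime factors of 97: 97
Generators are g ∈ {1,...,96} not divisible by any of these primes.
Generators: {1, 2, 3, 4, 5, 6, 7, 8, 9, 10, 11, 12, 13, 14, 15, 16, 17, 18, 19, 20, 21, 22, 23, 24, 25, 26, 27, 28, 29, 30, 31, 32, 33, 34, 35, 36, 37, 38, 39, 40, 41, 42, 43, 44, 45, 46, 47, 48, 49, 50, 51, 52, 53, 54, 55, 56, 57, 58, 59, 60, 61, 62, 63, 64, 65, 66, 67, 68, 69, 70, 71, 72, 73, 74, 75, 76, 77, 78, 79, 80, 81, 82, 83, 84, 85, 86, 87, 88, 89, 90, 91, 92, 93, 94, 95, 96}
Number of generators = φ(97) = 96

Generators of ℤ_97 = {1, 2, 3, 4, 5, 6, 7, 8, 9, 10, 11, 12, 13, 14, 15, 16, 17, 18, 19, 20, 21, 22, 23, 24, 25, 26, 27, 28, 29, 30, 31, 32, 33, 34, 35, 36, 37, 38, 39, 40, 41, 42, 43, 44, 45, 46, 47, 48, 49, 50, 51, 52, 53, 54, 55, 56, 57, 58, 59, 60, 61, 62, 63, 64, 65, 66, 67, 68, 69, 70, 71, 72, 73, 74, 75, 76, 77, 78, 79, 80, 81, 82, 83, 84, 85, 86, 87, 88, 89, 90, 91, 92, 93, 94, 95, 96}


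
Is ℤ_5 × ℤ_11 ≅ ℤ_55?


Comparing ℤ_5 × ℤ_11 and ℤ_55:
gcd(5,11) = 1, so ℤ_5 × ℤ_11 ≅ ℤ_55 (CRT)

Yes, ℤ_5 × ℤ_11 ≅ ℤ_55


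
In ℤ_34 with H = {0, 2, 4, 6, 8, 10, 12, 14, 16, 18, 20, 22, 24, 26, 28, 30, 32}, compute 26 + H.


26 + H = {26 + h (mod 34) : h ∈ H}
26+0=26, 26+2=28, 26+4=30, 26+6=32, 26+8=0, 26+10=2, 26+12=4, 26+14=6, 26+16=8, 26+18=10, 26+20=12, 26+22=14, 26+24=16, 26+26=18, 26+28=20, 26+30=22, 26+32=24
26 + H = {0, 2, 4, 6, 8, 10, 12, 14, 16, 18, 20, 22, 24, 26, 28, 30, 32} = 0 + H

26 + H = {0, 2, 4, 6, 8, 10, 12, 14, 16, 18, 20, 22, 24, 26, 28, 30, 32}


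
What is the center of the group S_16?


Z(G) = {g ∈ G | gx = xg for all x ∈ G}
S_n is non-abelian for n ≥ 3; Z(S_16) is trivial

Z(S_16) = {e}


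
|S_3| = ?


|S_n| = n! (number of permutations of n symbols)
|S_3| = 3! = 6

|S_3| = 6


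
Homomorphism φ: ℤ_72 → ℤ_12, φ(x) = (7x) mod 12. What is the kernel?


Kernel = preimage of identity
ker(φ) = {x ∈ ℤ_72 : 7x ≡ 0 (mod 12)}. Since 12 | 72, φ is well-defined. The kernel is the cyclic subgroup ⟨12⟩ of ℤ_72 (order 6), i.e. {0, 12, 24, 36, 48, 60}

ker(φ) = {0, 12, 24, 36, 48, 60}


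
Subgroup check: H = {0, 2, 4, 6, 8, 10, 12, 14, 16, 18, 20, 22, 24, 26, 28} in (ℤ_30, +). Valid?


Subgroup test for H = {0, 2, 4, 6, 8, 10, 12, 14, 16, 18, 20, 22, 24, 26, 28} in (ℤ_30, +):
(1) 0 ∈ H? Yes
(2) Closure: for all a,b ∈ H, (a+b) mod 30 ∈ H? Yes
(3) Inverses: for all a ∈ H, -a mod 30 ∈ H? Yes

Yes, H is a subgroup of ℤ_30


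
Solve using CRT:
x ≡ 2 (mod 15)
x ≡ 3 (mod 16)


m₁ = 15, m₂ = 16, gcd = 1, so CRT applies. M = m₁·m₂ = 240
Let M₁ = M/m₁ = 16, M₂ = M/m₂ = 15
Find y₁ ≡ M₁⁻¹ (mod m₁): 16⁻¹ ≡ 1 (mod 15)
Find y₂ ≡ M₂⁻¹ (mod m₂): 15⁻¹ ≡ 15 (mod 16)
x = a₁·M₁·y₁ + a₂·M₂·y₂ = 2·16·1 + 3·15·15 = 707
Reduce mod 240: x ≡ 227
Check: 227 mod 15 = 2 ✓, 227 mod 16 = 3 ✓

x ≡ 227 (mod 240)


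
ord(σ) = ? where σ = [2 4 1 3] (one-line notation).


Cycle decomposition: (1 2 4 3)
Cycle lengths: 4
Order = lcm(4) = 4

ord(σ) = 4


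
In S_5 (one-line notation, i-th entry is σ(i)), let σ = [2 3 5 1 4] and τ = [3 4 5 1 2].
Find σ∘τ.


σ∘τ: apply τ first, then σ
1 →τ 3 →σ 5
2 →τ 4 →σ 1
3 →τ 5 →σ 4
4 →τ 1 →σ 2
5 →τ 2 →σ 3

σ∘τ = [5 1 4 2 3]


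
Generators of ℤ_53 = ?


g generates ℤ_n iff gcd(g,n) = 1
Prime factors of 53: 53
Generators are g ∈ {1,...,52} not divisible by any of these primes.
Generators: {1, 2, 3, 4, 5, 6, 7, 8, 9, 10, 11, 12, 13, 14, 15, 16, 17, 18, 19, 20, 21, 22, 23, 24, 25, 26, 27, 28, 29, 30, 31, 32, 33, 34, 35, 36, 37, 38, 39, 40, 41, 42, 43, 44, 45, 46, 47, 48, 49, 50, 51, 52}
Number of generators = φ(53) = 52

Generators of ℤ_53 = {1, 2, 3, 4, 5, 6, 7, 8, 9, 10, 11, 12, 13, 14, 15, 16, 17, 18, 19, 20, 21, 22, 23, 24, 25, 26, 27, 28, 29, 30, 31, 32, 33, 34, 35, 36, 37, 38, 39, 40, 41, 42, 43, 44, 45, 46, 47, 48, 49, 50, 51, 52}


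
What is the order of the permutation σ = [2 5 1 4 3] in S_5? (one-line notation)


Cycle decomposition: (1 2 5 3)
Cycle lengths: 4
Order = lcm(4) = 4

ord(σ) = 4


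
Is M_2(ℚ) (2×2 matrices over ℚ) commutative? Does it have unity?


Matrix multiplication is non-commutative for n ≥ 2; the identity matrix I is the unity; singular matrices give zero divisors, so not an integral domain
Commutative: No
Integral domain: No
Has unity: Yes

M_2(ℚ) (2×2 matrices over ℚ): Commutative=No, Unity=Yes


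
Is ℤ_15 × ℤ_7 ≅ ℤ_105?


Comparing ℤ_15 × ℤ_7 and ℤ_105:
gcd(15,7) = 1, so ℤ_15 × ℤ_7 ≅ ℤ_105 (CRT)

Yes, ℤ_15 × ℤ_7 ≅ ℤ_105


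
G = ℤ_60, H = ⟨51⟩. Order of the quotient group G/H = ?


|⟨51⟩| = n / gcd(51, 60) = 60 / 3 = 20
H is normal (ℤ_60 is abelian).
|G/H| = |G| / |H| = 60 / 20 = 3

|G/H| = 3


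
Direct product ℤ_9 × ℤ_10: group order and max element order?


|ℤ_9 × ℤ_10| = 9 × 10 = 90
Max element order = lcm(9,10) = 90
Cyclic? Yes (gcd=1)

|ℤ_9×ℤ_10| = 90, max element order = 90


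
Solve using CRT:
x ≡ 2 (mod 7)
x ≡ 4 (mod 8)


m₁ = 7, m₂ = 8, gcd = 1, so CRT applies. M = m₁·m₂ = 56
Let M₁ = M/m₁ = 8, M₂ = M/m₂ = 7
Find y₁ ≡ M₁⁻¹ (mod m₁): 8⁻¹ ≡ 1 (mod 7)
Find y₂ ≡ M₂⁻¹ (mod m₂): 7⁻¹ ≡ 7 (mod 8)
x = a₁·M₁·y₁ + a₂·M₂·y₂ = 2·8·1 + 4·7·7 = 212
Reduce mod 56: x ≡ 44
Check: 44 mod 7 = 2 ✓, 44 mod 8 = 4 ✓

x ≡ 44 (mod 56)


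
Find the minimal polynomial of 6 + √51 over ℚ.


Let α = 6 + √51. Then α - 6 = √51, so (α - 6)² = 51, giving α² - 12α - 15 = 0. Degree 2 and α ∉ ℚ, so this is the minimal polynomial.

Minimal polynomial: x² - 12x - 15


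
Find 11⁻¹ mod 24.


Use the extended Euclidean algorithm to write 1 = 11·s + 24·t; then s mod 24 is the inverse.
Euclidean algorithm:
  11 = 0·24 + 11
  24 = 2·11 + 2
  11 = 5·2 + 1
  2 = 2·1 + 0
gcd(11,24) = 1
Back-substitution gives: 11·(11) + 24·(-5) = 1
So 11⁻¹ ≡ 11 ≡ 11 (mod 24)
Check: 11 × 11 = 121 ≡ 1 (mod 24) ✓

11⁻¹ ≡ 11 (mod 24)


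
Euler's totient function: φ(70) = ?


Factor n: 70 = 2 × 5 × 7
φ(n) = n · ∏(1 - 1/p) over distinct primes p | n
φ(70) = 70 · (1 - 1/2) · (1 - 1/5) · (1 - 1/7) = 24

φ(70) = 24


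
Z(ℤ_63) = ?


Z(G) = {g ∈ G | gx = xg for all x ∈ G}
ℤ_63 is abelian, so Z(G) = G

Z(ℤ_63) = ℤ_63


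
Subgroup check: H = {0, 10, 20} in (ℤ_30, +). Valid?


Subgroup test for H = {0, 10, 20} in (ℤ_30, +):
(1) 0 ∈ H? Yes
(2) Closure: for all a,b ∈ H, (a+b) mod 30 ∈ H? Yes
(3) Inverses: for all a ∈ H, -a mod 30 ∈ H? Yes

Yes, H is a subgroup of ℤ_30


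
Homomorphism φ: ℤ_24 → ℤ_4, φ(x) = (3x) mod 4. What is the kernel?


Kernel = preimage of identity
ker(φ) = {x ∈ ℤ_24 : 3x ≡ 0 (mod 4)}. Since 4 | 24, φ is well-defined. The kernel is the cyclic subgroup ⟨4⟩ of ℤ_24 (order 6), i.e. {0, 4, 8, 12, 16, 20}

ker(φ) = {0, 4, 8, 12, 16, 20}


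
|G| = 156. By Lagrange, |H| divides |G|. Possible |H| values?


Lagrange's theorem: |H| divides |G|
|G| = 156
Divisors of 156: 1, 2, 3, 4, 6, 12, 13, 26, 39, 52, 78, 156

Possible subgroup orders: {1, 2, 3, 4, 6, 12, 13, 26, 39, 52, 78, 156}


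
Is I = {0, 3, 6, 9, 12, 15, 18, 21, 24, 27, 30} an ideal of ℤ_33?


Check ideal conditions for I = {0, 3, 6, 9, 12, 15, 18, 21, 24, 27, 30} in ℤ_33:
(1) I is an additive subgroup? Yes
(2) For r ∈ ℤ_33 and a ∈ I: r·a ∈ I? Yes

Yes, I is an ideal of ℤ_33


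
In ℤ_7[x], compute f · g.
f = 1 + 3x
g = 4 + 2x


Expand and collect like terms; reduce coefficients mod 7:
x^0: 1·4 = 4 ≡ 4 (mod 7)
x^1: 1·2 + 3·4 = 14 ≡ 0 (mod 7)
x^2: 3·2 = 6 ≡ 6 (mod 7)
Result: 4 + 6x^2

f · g = 4 + 6x^2


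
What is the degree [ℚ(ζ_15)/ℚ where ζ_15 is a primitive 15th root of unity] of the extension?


[ℚ(ζ_n):ℚ] = deg Φ_n(x) = φ(n). Here φ(15) = 8

[ℚ(ζ_15)/ℚ where ζ_15 is a primitive 15th root of unity] = 8


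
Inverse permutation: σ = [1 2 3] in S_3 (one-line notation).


To find σ⁻¹, swap domain and range:
σ(1) = 1 → σ⁻¹(1) = 1
σ(2) = 2 → σ⁻¹(2) = 2
σ(3) = 3 → σ⁻¹(3) = 3

σ⁻¹ = [1 2 3]


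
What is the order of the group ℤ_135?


ℤ_n has n elements.

|ℤ_135| = 135


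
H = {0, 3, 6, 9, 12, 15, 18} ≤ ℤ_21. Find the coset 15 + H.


15 + H = {15 + h (mod 21) : h ∈ H}
15+0=15, 15+3=18, 15+6=0, 15+9=3, 15+12=6, 15+15=9, 15+18=12
15 + H = {0, 3, 6, 9, 12, 15, 18} = 0 + H

15 + H = {0, 3, 6, 9, 12, 15, 18}


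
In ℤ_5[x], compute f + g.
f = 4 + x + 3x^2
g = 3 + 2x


Add coefficients mod 5:
x^0: 4 + 3 = 2 (mod 5)
x^1: 1 + 2 = 3 (mod 5)
x^2: 3 + 0 = 3 (mod 5)
Result: 2 + 3x + 3x^2

f + g = 2 + 3x + 3x^2


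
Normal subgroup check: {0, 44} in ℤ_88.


H = {0, 44} in ℤ_88
ℤ_88 is abelian; every subgroup of an abelian group is normal

Yes, normal subgroup


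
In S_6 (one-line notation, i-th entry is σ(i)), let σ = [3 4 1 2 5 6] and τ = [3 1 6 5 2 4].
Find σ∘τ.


σ∘τ: apply τ first, then σ
1 →τ 3 →σ 1
2 →τ 1 →σ 3
3 →τ 6 →σ 6
4 →τ 5 →σ 5
5 →τ 2 →σ 4
6 →τ 4 →σ 2

σ∘τ = [1 3 6 5 4 2]


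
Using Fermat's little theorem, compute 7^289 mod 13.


Fermat's little theorem: if p is prime and gcd(a,p)=1, then a^(p-1) ≡ 1 (mod p)
p = 13 is prime, gcd(7,13) = 1
Reduce exponent: 289 mod 12 = 1
So 7^289 ≡ 7^1 (mod 13)
7^1 mod 13 = 7

7^289 ≡ 7 (mod 13)


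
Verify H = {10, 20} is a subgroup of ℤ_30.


Subgroup test for H = {10, 20} in (ℤ_30, +):
(1) 0 ∈ H? No
(2) Closure: for all a,b ∈ H, (a+b) mod 30 ∈ H? No  [counterexample: 10 + 20 = 0 ∉ H]
(3) Inverses: for all a ∈ H, -a mod 30 ∈ H? Yes

No, H is not a subgroup of ℤ_30


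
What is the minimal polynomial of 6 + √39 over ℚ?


Let α = 6 + √39. Then α - 6 = √39, so (α - 6)² = 39, giving α² - 12α - 3 = 0. Degree 2 and α ∉ ℚ, so this is the minimal polynomial.

Minimal polynomial: x² - 12x - 3


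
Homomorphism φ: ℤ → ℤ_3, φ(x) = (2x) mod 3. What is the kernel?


Kernel = preimage of identity
ker(φ) = {x ∈ ℤ : 2x ≡ 0 (mod 3)}. gcd(2,3) = 1, so 2x ≡ 0 (mod 3) ⟺ x ≡ 0 (mod 3/1 = 3). Hence ker(φ) = 3ℤ

ker(φ) = 3ℤ


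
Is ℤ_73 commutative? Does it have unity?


ℤ_73 is a commutative ring with unity 1; 73 is prime, so ℤ_73 is a field (hence an integral domain)
Commutative: Yes
Integral domain: Yes
Has unity: Yes

ℤ_73: Commutative=Yes, Unity=Yes


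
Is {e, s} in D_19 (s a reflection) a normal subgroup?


H = {e, s} in D_19 (s a reflection)
r·s·r⁻¹ = sr⁻² ≠ s for n ≥ 3, so {e, s} is not closed under conjugation

No, not a normal subgroup


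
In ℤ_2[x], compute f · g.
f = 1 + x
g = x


Expand and collect like terms; reduce coefficients mod 2:
x^0: 1·0 = 0 ≡ 0 (mod 2)
x^1: 1·1 + 1·0 = 1 ≡ 1 (mod 2)
x^2: 1·1 = 1 ≡ 1 (mod 2)
Result: x + x^2

f · g = x + x^2


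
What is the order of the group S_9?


|S_n| = n! (number of permutations of n symbols)
|S_9| = 9! = 362880

|S_9| = 362880


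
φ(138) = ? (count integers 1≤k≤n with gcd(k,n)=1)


Factor n: 138 = 2 × 3 × 23
φ(n) = n · ∏(1 - 1/p) over distinct primes p | n
φ(138) = 138 · (1 - 1/2) · (1 - 1/3) · (1 - 1/23) = 44

φ(138) = 44


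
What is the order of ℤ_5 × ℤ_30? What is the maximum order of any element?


|ℤ_5 × ℤ_30| = 5 × 30 = 150
Max element order = lcm(5,30) = 30
Cyclic? No (gcd=5)

|ℤ_5×ℤ_30| = 150, max element order = 30


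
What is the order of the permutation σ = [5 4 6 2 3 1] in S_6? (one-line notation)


Cycle decomposition: (1 5 3 6) (2 4)
Cycle lengths: 4, 2
Order = lcm(4, 2) = 4

ord(σ) = 4


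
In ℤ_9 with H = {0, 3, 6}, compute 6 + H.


6 + H = {6 + h (mod 9) : h ∈ H}
6+0=6, 6+3=0, 6+6=3
6 + H = {0, 3, 6} = 0 + H

6 + H = {0, 3, 6}


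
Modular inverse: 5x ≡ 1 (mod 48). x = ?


Use the extended Euclidean algorithm to write 1 = 5·s + 48·t; then s mod 48 is the inverse.
Euclidean algorithm:
  5 = 0·48 + 5
  48 = 9·5 + 3
  5 = 1·3 + 2
  3 = 1·2 + 1
  2 = 2·1 + 0
gcd(5,48) = 1
Back-substitution gives: 5·(-19) + 48·(2) = 1
So 5⁻¹ ≡ -19 ≡ 29 (mod 48)
Check: 5 × 29 = 145 ≡ 1 (mod 48) ✓

5⁻¹ ≡ 29 (mod 48)


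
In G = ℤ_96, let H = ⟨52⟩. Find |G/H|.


|⟨52⟩| = n / gcd(52, 96) = 96 / 4 = 24
H is normal (ℤ_96 is abelian).
|G/H| = |G| / |H| = 96 / 24 = 4

|G/H| = 4


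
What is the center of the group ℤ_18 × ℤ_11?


Z(G) = {g ∈ G | gx = xg for all x ∈ G}
Direct product of abelian groups is abelian, so Z(G) = G

Z(ℤ_18 × ℤ_11) = ℤ_18 × ℤ_11


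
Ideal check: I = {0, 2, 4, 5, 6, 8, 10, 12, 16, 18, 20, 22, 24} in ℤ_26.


Check ideal conditions for I = {0, 2, 4, 5, 6, 8, 10, 12, 16, 18, 20, 22, 24} in ℤ_26:
(1) I is an additive subgroup? No
(2) For r ∈ ℤ_26 and a ∈ I: r·a ∈ I? No  [counterexample: r=2, a=20, r·a mod 26 = 14 ∉ I]

No, I is not an ideal of ℤ_26


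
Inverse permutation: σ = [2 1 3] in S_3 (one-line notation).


To find σ⁻¹, swap domain and range:
σ(1) = 2 → σ⁻¹(2) = 1
σ(2) = 1 → σ⁻¹(1) = 2
σ(3) = 3 → σ⁻¹(3) = 3

σ⁻¹ = [2 1 3]


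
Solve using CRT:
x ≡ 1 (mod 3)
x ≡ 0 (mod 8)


m₁ = 3, m₂ = 8, gcd = 1, so CRT applies. M = m₁·m₂ = 24
Let M₁ = M/m₁ = 8, M₂ = M/m₂ = 3
Find y₁ ≡ M₁⁻¹ (mod m₁): 8⁻¹ ≡ 2 (mod 3)
Find y₂ ≡ M₂⁻¹ (mod m₂): 3⁻¹ ≡ 3 (mod 8)
x = a₁·M₁·y₁ + a₂·M₂·y₂ = 1·8·2 + 0·3·3 = 16
Reduce mod 24: x ≡ 16
Check: 16 mod 3 = 1 ✓, 16 mod 8 = 0 ✓

x ≡ 16 (mod 24)


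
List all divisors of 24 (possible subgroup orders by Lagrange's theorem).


Lagrange's theorem: |H| divides |G|
|G| = 24
Divisors of 24: 1, 2, 3, 4, 6, 8, 12, 24

Possible subgroup orders: {1, 2, 3, 4, 6, 8, 12, 24}


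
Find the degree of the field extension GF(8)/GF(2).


GF(8) = GF(2^3), so the extension degree is 3

[GF(8)/GF(2)] = 3


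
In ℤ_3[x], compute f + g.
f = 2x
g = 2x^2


Add coefficients mod 3:
x^0: 0 + 0 = 0 (mod 3)
x^1: 2 + 0 = 2 (mod 3)
x^2: 0 + 2 = 2 (mod 3)
Result: 2x + 2x^2

f + g = 2x + 2x^2


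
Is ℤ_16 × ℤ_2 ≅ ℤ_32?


Comparing ℤ_16 × ℤ_2 and ℤ_32:
gcd(16,2) = 2 ≠ 1. Max element order in ℤ_16×ℤ_2 is lcm(16,2) = 16 < 32, so it has no element of order 32

No, ℤ_16 × ℤ_2 ≇ ℤ_32


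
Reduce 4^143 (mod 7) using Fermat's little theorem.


Fermat's little theorem: if p is prime and gcd(a,p)=1, then a^(p-1) ≡ 1 (mod p)
p = 7 is prime, gcd(4,7) = 1
Reduce exponent: 143 mod 6 = 5
So 4^143 ≡ 4^5 (mod 7)
4^5 mod 7 = 2

4^143 ≡ 2 (mod 7)


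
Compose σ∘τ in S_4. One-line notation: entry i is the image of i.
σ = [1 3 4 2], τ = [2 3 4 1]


σ∘τ: apply τ first, then σ
1 →τ 2 →σ 3
2 →τ 3 →σ 4
3 →τ 4 →σ 2
4 →τ 1 →σ 1

σ∘τ = [3 4 2 1]


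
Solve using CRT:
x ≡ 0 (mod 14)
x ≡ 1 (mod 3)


m₁ = 14, m₂ = 3, gcd = 1, so CRT applies. M = m₁·m₂ = 42
Let M₁ = M/m₁ = 3, M₂ = M/m₂ = 14
Find y₁ ≡ M₁⁻¹ (mod m₁): 3⁻¹ ≡ 5 (mod 14)
Find y₂ ≡ M₂⁻¹ (mod m₂): 14⁻¹ ≡ 2 (mod 3)
x = a₁·M₁·y₁ + a₂·M₂·y₂ = 0·3·5 + 1·14·2 = 28
Reduce mod 42: x ≡ 28
Check: 28 mod 14 = 0 ✓, 28 mod 3 = 1 ✓

x ≡ 28 (mod 42)


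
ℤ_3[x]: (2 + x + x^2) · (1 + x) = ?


Expand and collect like terms; reduce coefficients mod 3:
x^0: 2·1 = 2 ≡ 2 (mod 3)
x^1: 2·1 + 1·1 = 3 ≡ 0 (mod 3)
x^2: 1·1 + 1·1 = 2 ≡ 2 (mod 3)
x^3: 1·1 = 1 ≡ 1 (mod 3)
Result: 2 + 2x^2 + x^3

f · g = 2 + 2x^2 + x^3


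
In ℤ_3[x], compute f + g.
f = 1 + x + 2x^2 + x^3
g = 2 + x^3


Add coefficients mod 3:
x^0: 1 + 2 = 0 (mod 3)
x^1: 1 + 0 = 1 (mod 3)
x^2: 2 + 0 = 2 (mod 3)
x^3: 1 + 1 = 2 (mod 3)
Result: x + 2x^2 + 2x^3

f + g = x + 2x^2 + 2x^3


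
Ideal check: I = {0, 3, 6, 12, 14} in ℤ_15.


Check ideal conditions for I = {0, 3, 6, 12, 14} in ℤ_15:
(1) I is an additive subgroup? No
(2) For r ∈ ℤ_15 and a ∈ I: r·a ∈ I? No  [counterexample: r=2, a=12, r·a mod 15 = 9 ∉ I]

No, I is not an ideal of ℤ_15


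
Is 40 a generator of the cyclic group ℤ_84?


g generates ℤ_n iff gcd(g, n) = 1
gcd(40, 84) = 4
Since gcd = 4 ≠ 1, ⟨40⟩ has order 21 < 84, so 40 is not a generator.

No, 40 does not generate ℤ_84


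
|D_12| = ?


|D_n| = 2n (n rotations and n reflections)
|D_12| = 2×12 = 24

|D_12| = 24


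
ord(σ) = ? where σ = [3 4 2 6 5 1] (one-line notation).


Cycle decomposition: (1 3 2 4 6)
Cycle lengths: 5
Order = lcm(5) = 5

ord(σ) = 5


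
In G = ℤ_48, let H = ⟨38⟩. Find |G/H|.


|⟨38⟩| = n / gcd(38, 48) = 48 / 2 = 24
H is normal (ℤ_48 is abelian).
|G/H| = |G| / |H| = 48 / 24 = 2

|G/H| = 2


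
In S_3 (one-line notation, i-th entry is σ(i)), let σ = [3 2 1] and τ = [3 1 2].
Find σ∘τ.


σ∘τ: apply τ first, then σ
1 →τ 3 →σ 1
2 →τ 1 →σ 3
3 →τ 2 →σ 2

σ∘τ = [1 3 2]


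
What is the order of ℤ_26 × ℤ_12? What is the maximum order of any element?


|ℤ_26 × ℤ_12| = 26 × 12 = 312
Max element order = lcm(26,12) = 156
Cyclic? No (gcd=2)

|ℤ_26×ℤ_12| = 312, max element order = 156


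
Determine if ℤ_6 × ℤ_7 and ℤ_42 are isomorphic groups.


Comparing ℤ_6 × ℤ_7 and ℤ_42:
gcd(6,7) = 1, so ℤ_6 × ℤ_7 ≅ ℤ_42 (CRT)

Yes, ℤ_6 × ℤ_7 ≅ ℤ_42


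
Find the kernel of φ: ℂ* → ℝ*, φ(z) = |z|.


Kernel = preimage of identity
ker(φ) = {z ∈ ℂ* | |z| = 1} = unit circle S¹

ker(φ) = S¹ (unit circle)


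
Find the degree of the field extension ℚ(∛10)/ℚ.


∛10 has minimal polynomial x³ - 10 (irreducible over ℚ since 10 is not a perfect cube)

[ℚ(∛10)/ℚ] = 3


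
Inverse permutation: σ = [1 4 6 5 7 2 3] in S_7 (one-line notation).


To find σ⁻¹, swap domain and range:
σ(1) = 1 → σ⁻¹(1) = 1
σ(2) = 4 → σ⁻¹(4) = 2
σ(3) = 6 → σ⁻¹(6) = 3
σ(4) = 5 → σ⁻¹(5) = 4
σ(5) = 7 → σ⁻¹(7) = 5
σ(6) = 2 → σ⁻¹(2) = 6
σ(7) = 3 → σ⁻¹(3) = 7

σ⁻¹ = [1 6 7 2 4 3 5]


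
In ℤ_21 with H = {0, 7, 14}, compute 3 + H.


3 + H = {3 + h (mod 21) : h ∈ H}
3+0=3, 3+7=10, 3+14=17

3 + H = {3, 10, 17}


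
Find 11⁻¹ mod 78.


Use the extended Euclidean algorithm to write 1 = 11·s + 78·t; then s mod 78 is the inverse.
Euclidean algorithm:
  11 = 0·78 + 11
  78 = 7·11 + 1
  11 = 11·1 + 0
gcd(11,78) = 1
Back-substitution gives: 11·(-7) + 78·(1) = 1
So 11⁻¹ ≡ -7 ≡ 71 (mod 78)
Check: 11 × 71 = 781 ≡ 1 (mod 78) ✓

11⁻¹ ≡ 71 (mod 78)


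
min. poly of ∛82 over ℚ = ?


∛82 satisfies x³ - 82 = 0, irreducible over ℚ (no rational root; 82 is not a perfect cube)

Minimal polynomial: x³ - 82


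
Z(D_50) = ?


Z(G) = {g ∈ G | gx = xg for all x ∈ G}
For even n, Z(D_n) = {e, r^(n/2)}: the 180° rotation r^25 commutes with every reflection and rotation

Z(D_50) = {e, r^25}


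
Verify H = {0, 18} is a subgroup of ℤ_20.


Subgroup test for H = {0, 18} in (ℤ_20, +):
(1) 0 ∈ H? Yes
(2) Closure: for all a,b ∈ H, (a+b) mod 20 ∈ H? No  [counterexample: 18 + 18 = 16 ∉ H]
(3) Inverses: for all a ∈ H, -a mod 20 ∈ H? No

No, H is not a subgroup of ℤ_20


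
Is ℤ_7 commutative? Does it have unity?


ℤ_7 is a commutative ring with unity 1; 7 is prime, so ℤ_7 is a field (hence an integral domain)
Commutative: Yes
Integral domain: Yes
Has unity: Yes

ℤ_7: Commutative=Yes, Unity=Yes


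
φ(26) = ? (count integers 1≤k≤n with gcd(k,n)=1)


φ(n) = count of k ∈ {1,...,n} with gcd(k,n)=1
Coprimes to 26: {1, 3, 5, 7, 9, 11, 15, 17, 19, 21, 23, 25}
Count: 12

φ(26) = 12


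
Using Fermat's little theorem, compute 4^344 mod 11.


Fermat's little theorem: if p is prime and gcd(a,p)=1, then a^(p-1) ≡ 1 (mod p)
p = 11 is prime, gcd(4,11) = 1
Reduce exponent: 344 mod 10 = 4
So 4^344 ≡ 4^4 (mod 11)
4^4 mod 11 = 3

4^344 ≡ 3 (mod 11)


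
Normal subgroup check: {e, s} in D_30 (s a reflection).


H = {e, s} in D_30 (s a reflection)
r·s·r⁻¹ = sr⁻² ≠ s for n ≥ 3, so {e, s} is not closed under conjugation

No, not a normal subgroup


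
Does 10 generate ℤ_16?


g generates ℤ_n iff gcd(g, n) = 1
gcd(10, 16) = 2
Since gcd = 2 ≠ 1, ⟨10⟩ has order 8 < 16, so 10 is not a generator.

No, 10 does not generate ℤ_16


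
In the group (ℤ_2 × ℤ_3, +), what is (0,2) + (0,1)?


Operation: componentwise addition mod (2, 3)
(0,2) + (0,1) = ((a₁+b₁) mod 2, (a₂+b₂) mod 3) with a = (0,2), b = (0,1)

(0,2) + (0,1) = (0,0)


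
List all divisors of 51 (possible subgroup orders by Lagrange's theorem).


Lagrange's theorem: |H| divides |G|
|G| = 51
Divisors of 51: 1, 3, 17, 51

Possible subgroup orders: {1, 3, 17, 51}


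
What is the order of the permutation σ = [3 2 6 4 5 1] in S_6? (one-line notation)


Cycle decomposition: (1 3 6)
Cycle lengths: 3
Order = lcm(3) = 3

ord(σ) = 3


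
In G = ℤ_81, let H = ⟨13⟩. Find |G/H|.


|⟨13⟩| = n / gcd(13, 81) = 81 / 1 = 81
H is normal (ℤ_81 is abelian).
|G/H| = |G| / |H| = 81 / 81 = 1

|G/H| = 1


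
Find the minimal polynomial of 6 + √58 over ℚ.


Let α = 6 + √58. Then α - 6 = √58, so (α - 6)² = 58, giving α² - 12α - 22 = 0. Degree 2 and α ∉ ℚ, so this is the minimal polynomial.

Minimal polynomial: x² - 12x - 22


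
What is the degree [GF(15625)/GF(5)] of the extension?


GF(15625) = GF(5^6), so the extension degree is 6

[GF(15625)/GF(5)] = 6


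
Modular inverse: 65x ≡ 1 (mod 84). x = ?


Use the extended Euclidean algorithm to write 1 = 65·s + 84·t; then s mod 84 is the inverse.
Euclidean algorithm:
  65 = 0·84 + 65
  84 = 1·65 + 19
  65 = 3·19 + 8
  19 = 2·8 + 3
  8 = 2·3 + 2
  3 = 1·2 + 1
  2 = 2·1 + 0
gcd(65,84) = 1
Back-substitution gives: 65·(-31) + 84·(24) = 1
So 65⁻¹ ≡ -31 ≡ 53 (mod 84)
Check: 65 × 53 = 3445 ≡ 1 (mod 84) ✓

65⁻¹ ≡ 53 (mod 84)


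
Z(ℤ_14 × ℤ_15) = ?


Z(G) = {g ∈ G | gx = xg for all x ∈ G}
Direct product of abelian groups is abelian, so Z(G) = G

Z(ℤ_14 × ℤ_15) = ℤ_14 × ℤ_15


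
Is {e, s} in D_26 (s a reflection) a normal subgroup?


H = {e, s} in D_26 (s a reflection)
r·s·r⁻¹ = sr⁻² ≠ s for n ≥ 3, so {e, s} is not closed under conjugation

No, not a normal subgroup


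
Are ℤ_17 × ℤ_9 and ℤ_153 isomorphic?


Comparing ℤ_17 × ℤ_9 and ℤ_153:
gcd(17,9) = 1, so ℤ_17 × ℤ_9 ≅ ℤ_153 (CRT)

Yes, ℤ_17 × ℤ_9 ≅ ℤ_153


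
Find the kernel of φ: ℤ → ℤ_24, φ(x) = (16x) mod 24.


Kernel = preimage of identity
ker(φ) = {x ∈ ℤ : 16x ≡ 0 (mod 24)}. gcd(16,24) = 8, so 16x ≡ 0 (mod 24) ⟺ x ≡ 0 (mod 24/8 = 3). Hence ker(φ) = 3ℤ

ker(φ) = 3ℤ


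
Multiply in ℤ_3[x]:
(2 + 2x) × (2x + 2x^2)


Expand and collect like terms; reduce coefficients mod 3:
x^0: 2·0 = 0 ≡ 0 (mod 3)
x^1: 2·2 + 2·0 = 4 ≡ 1 (mod 3)
x^2: 2·2 + 2·2 = 8 ≡ 2 (mod 3)
x^3: 2·2 = 4 ≡ 1 (mod 3)
Result: x + 2x^2 + x^3

f · g = x + 2x^2 + x^3


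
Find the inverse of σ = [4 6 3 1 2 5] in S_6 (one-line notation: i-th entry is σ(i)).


To find σ⁻¹, swap domain and range:
σ(1) = 4 → σ⁻¹(4) = 1
σ(2) = 6 → σ⁻¹(6) = 2
σ(3) = 3 → σ⁻¹(3) = 3
σ(4) = 1 → σ⁻¹(1) = 4
σ(5) = 2 → σ⁻¹(2) = 5
σ(6) = 5 → σ⁻¹(5) = 6

σ⁻¹ = [4 5 3 1 6 2]


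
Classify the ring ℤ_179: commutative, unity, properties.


ℤ_179 is a commutative ring with unity 1; 179 is prime, so ℤ_179 is a field (hence an integral domain)
Commutative: Yes
Integral domain: Yes
Has unity: Yes

ℤ_179: Commutative=Yes, Unity=Yes


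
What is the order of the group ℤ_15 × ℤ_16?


|A × B| = |A| · |B|
|ℤ_15 × ℤ_16| = 15 × 16 = 240

|ℤ_15 × ℤ_16| = 240


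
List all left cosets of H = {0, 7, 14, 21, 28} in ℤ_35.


H = {0, 7, 14, 21, 28}, |H| = 5
Number of cosets = |G|/|H| = 35/5 = 7
0 + H = {0, 7, 14, 21, 28}
1 + H = {1, 8, 15, 22, 29}
2 + H = {2, 9, 16, 23, 30}
3 + H = {3, 10, 17, 24, 31}
4 + H = {4, 11, 18, 25, 32}
5 + H = {5, 12, 19, 26, 33}
6 + H = {6, 13, 20, 27, 34}

Cosets: 0+H={0,7,14,21,28}; 1+H={1,8,15,22,29}; 2+H={2,9,16,23,30}; 3+H={3,10,17,24,31}; 4+H={4,11,18,25,32}; 5+H={5,12,19,26,33}; 6+H={6,13,20,27,34}


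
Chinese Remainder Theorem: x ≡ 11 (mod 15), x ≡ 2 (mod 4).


m₁ = 15, m₂ = 4, gcd = 1, so CRT applies. M = m₁·m₂ = 60
Let M₁ = M/m₁ = 4, M₂ = M/m₂ = 15
Find y₁ ≡ M₁⁻¹ (mod m₁): 4⁻¹ ≡ 4 (mod 15)
Find y₂ ≡ M₂⁻¹ (mod m₂): 15⁻¹ ≡ 3 (mod 4)
x = a₁·M₁·y₁ + a₂·M₂·y₂ = 11·4·4 + 2·15·3 = 266
Reduce mod 60: x ≡ 26
Check: 26 mod 15 = 11 ✓, 26 mod 4 = 2 ✓

x ≡ 26 (mod 60)


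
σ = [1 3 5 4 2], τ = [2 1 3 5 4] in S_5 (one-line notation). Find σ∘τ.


σ∘τ: apply τ first, then σ
1 →τ 2 →σ 3
2 →τ 1 →σ 1
3 →τ 3 →σ 5
4 →τ 5 →σ 2
5 →τ 4 →σ 4

σ∘τ = [3 1 5 2 4]


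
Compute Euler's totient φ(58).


Factor n: 58 = 2 × 29
φ(n) = n · ∏(1 - 1/p) over distinct primes p | n
φ(58) = 58 · (1 - 1/2) · (1 - 1/29) = 28

φ(58) = 28


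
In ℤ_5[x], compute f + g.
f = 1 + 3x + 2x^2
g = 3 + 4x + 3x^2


Add coefficients mod 5:
x^0: 1 + 3 = 4 (mod 5)
x^1: 3 + 4 = 2 (mod 5)
x^2: 2 + 3 = 0 (mod 5)
Result: 4 + 2x

f + g = 4 + 2x


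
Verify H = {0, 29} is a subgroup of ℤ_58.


Subgroup test for H = {0, 29} in (ℤ_58, +):
(1) 0 ∈ H? Yes
(2) Closure: for all a,b ∈ H, (a+b) mod 58 ∈ H? Yes
(3) Inverses: for all a ∈ H, -a mod 58 ∈ H? Yes

Yes, H is a subgroup of ℤ_58


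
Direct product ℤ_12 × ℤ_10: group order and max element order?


|ℤ_12 × ℤ_10| = 12 × 10 = 120
Max element order = lcm(12,10) = 60
Cyclic? No (gcd=2)

|ℤ_12×ℤ_10| = 120, max element order = 60


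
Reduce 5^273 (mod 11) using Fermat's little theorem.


Fermat's little theorem: if p is prime and gcd(a,p)=1, then a^(p-1) ≡ 1 (mod p)
p = 11 is prime, gcd(5,11) = 1
Reduce exponent: 273 mod 10 = 3
So 5^273 ≡ 5^3 (mod 11)
5^3 mod 11 = 4

5^273 ≡ 4 (mod 11)


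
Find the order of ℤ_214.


ℤ_n has n elements.

|ℤ_214| = 214


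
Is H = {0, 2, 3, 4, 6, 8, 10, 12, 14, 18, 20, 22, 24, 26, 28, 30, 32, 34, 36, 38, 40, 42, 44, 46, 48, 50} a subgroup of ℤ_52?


Subgroup test for H = {0, 2, 3, 4, 6, 8, 10, 12, 14, 18, 20, 22, 24, 26, 28, 30, 32, 34, 36, 38, 40, 42, 44, 46, 48, 50} in (ℤ_52, +):
(1) 0 ∈ H? Yes
(2) Closure: for all a,b ∈ H, (a+b) mod 52 ∈ H? No  [counterexample: 2 + 3 = 5 ∉ H]
(3) Inverses: for all a ∈ H, -a mod 52 ∈ H? No

No, H is not a subgroup of ℤ_52


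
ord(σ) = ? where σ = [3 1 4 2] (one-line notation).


Cycle decomposition: (1 3 4 2)
Cycle lengths: 4
Order = lcm(4) = 4

ord(σ) = 4


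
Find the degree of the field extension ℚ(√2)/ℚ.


√2 has minimal polynomial x² - 2 (irreducible over ℚ since 2 is squarefree)

[ℚ(√2)/ℚ] = 2


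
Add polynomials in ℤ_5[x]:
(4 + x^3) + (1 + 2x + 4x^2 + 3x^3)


Add coefficients mod 5:
x^0: 4 + 1 = 0 (mod 5)
x^1: 0 + 2 = 2 (mod 5)
x^2: 0 + 4 = 4 (mod 5)
x^3: 1 + 3 = 4 (mod 5)
Result: 2x + 4x^2 + 4x^3

f + g = 2x + 4x^2 + 4x^3


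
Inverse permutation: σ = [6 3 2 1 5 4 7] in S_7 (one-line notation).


To find σ⁻¹, swap domain and range:
σ(1) = 6 → σ⁻¹(6) = 1
σ(2) = 3 → σ⁻¹(3) = 2
σ(3) = 2 → σ⁻¹(2) = 3
σ(4) = 1 → σ⁻¹(1) = 4
σ(5) = 5 → σ⁻¹(5) = 5
σ(6) = 4 → σ⁻¹(4) = 6
σ(7) = 7 → σ⁻¹(7) = 7

σ⁻¹ = [4 3 2 6 5 1 7]


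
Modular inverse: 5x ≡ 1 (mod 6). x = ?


Use the extended Euclidean algorithm to write 1 = 5·s + 6·t; then s mod 6 is the inverse.
Euclidean algorithm:
  5 = 0·6 + 5
  6 = 1·5 + 1
  5 = 5·1 + 0
gcd(5,6) = 1
Back-substitution gives: 5·(-1) + 6·(1) = 1
So 5⁻¹ ≡ -1 ≡ 5 (mod 6)
Check: 5 × 5 = 25 ≡ 1 (mod 6) ✓

5⁻¹ ≡ 5 (mod 6)


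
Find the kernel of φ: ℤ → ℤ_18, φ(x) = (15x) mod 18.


Kernel = preimage of identity
ker(φ) = {x ∈ ℤ : 15x ≡ 0 (mod 18)}. gcd(15,18) = 3, so 15x ≡ 0 (mod 18) ⟺ x ≡ 0 (mod 18/3 = 6). Hence ker(φ) = 6ℤ

ker(φ) = 6ℤ


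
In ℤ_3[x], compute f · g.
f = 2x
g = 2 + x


Expand and collect like terms; reduce coefficients mod 3:
x^0: 0·2 = 0 ≡ 0 (mod 3)
x^1: 0·1 + 2·2 = 4 ≡ 1 (mod 3)
x^2: 2·1 = 2 ≡ 2 (mod 3)
Result: x + 2x^2

f · g = x + 2x^2


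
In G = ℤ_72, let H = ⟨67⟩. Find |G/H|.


|⟨67⟩| = n / gcd(67, 72) = 72 / 1 = 72
H is normal (ℤ_72 is abelian).
|G/H| = |G| / |H| = 72 / 72 = 1

|G/H| = 1


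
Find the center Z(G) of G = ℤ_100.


Z(G) = {g ∈ G | gx = xg for all x ∈ G}
ℤ_100 is abelian, so Z(G) = G

Z(ℤ_100) = ℤ_100


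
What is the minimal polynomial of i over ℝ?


i satisfies x² + 1 = 0, irreducible over ℝ

Minimal polynomial: x² + 1


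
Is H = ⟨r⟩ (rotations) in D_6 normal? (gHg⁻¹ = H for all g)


H = ⟨r⟩ (rotations) in D_6
The rotation subgroup ⟨r⟩ has index 2 in D_6, so it is normal

Yes, normal subgroup


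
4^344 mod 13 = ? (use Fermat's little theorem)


Fermat's little theorem: if p is prime and gcd(a,p)=1, then a^(p-1) ≡ 1 (mod p)
p = 13 is prime, gcd(4,13) = 1
Reduce exponent: 344 mod 12 = 8
So 4^344 ≡ 4^8 (mod 13)
4^8 mod 13 = 3

4^344 ≡ 3 (mod 13)


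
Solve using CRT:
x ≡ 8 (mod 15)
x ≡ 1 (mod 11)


m₁ = 15, m₂ = 11, gcd = 1, so CRT applies. M = m₁·m₂ = 165
Let M₁ = M/m₁ = 11, M₂ = M/m₂ = 15
Find y₁ ≡ M₁⁻¹ (mod m₁): 11⁻¹ ≡ 11 (mod 15)
Find y₂ ≡ M₂⁻¹ (mod m₂): 15⁻¹ ≡ 3 (mod 11)
x = a₁·M₁·y₁ + a₂·M₂·y₂ = 8·11·11 + 1·15·3 = 1013
Reduce mod 165: x ≡ 23
Check: 23 mod 15 = 8 ✓, 23 mod 11 = 1 ✓

x ≡ 23 (mod 165)


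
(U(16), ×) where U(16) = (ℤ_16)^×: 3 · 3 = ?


Operation: multiplication mod 16
3 · 3 = (a × b) mod 16 with a = 3, b = 3

3 · 3 = 9


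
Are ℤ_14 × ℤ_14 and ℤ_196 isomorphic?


Comparing ℤ_14 × ℤ_14 and ℤ_196:
gcd(14,14) = 14 ≠ 1. Max element order in ℤ_14×ℤ_14 is lcm(14,14) = 14 < 196, so it has no element of order 196

No, ℤ_14 × ℤ_14 ≇ ℤ_196


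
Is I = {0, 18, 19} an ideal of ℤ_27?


Check ideal conditions for I = {0, 18, 19} in ℤ_27:
(1) I is an additive subgroup? No
(2) For r ∈ ℤ_27 and a ∈ I: r·a ∈ I? No  [counterexample: r=2, a=18, r·a mod 27 = 9 ∉ I]

No, I is not an ideal of ℤ_27


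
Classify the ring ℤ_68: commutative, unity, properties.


ℤ_68 is a commutative ring with unity 1; 68 = 2×34 is composite, so 2·34 ≡ 0 gives zero divisors (not an integral domain)
Commutative: Yes
Integral domain: No
Has unity: Yes

ℤ_68: Commutative=Yes, Unity=Yes


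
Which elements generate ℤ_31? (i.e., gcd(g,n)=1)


g generates ℤ_n iff gcd(g,n) = 1
Prime factors of 31: 31
Generators are g ∈ {1,...,30} not divisible by any of these primes.
Generators: {1, 2, 3, 4, 5, 6, 7, 8, 9, 10, 11, 12, 13, 14, 15, 16, 17, 18, 19, 20, 21, 22, 23, 24, 25, 26, 27, 28, 29, 30}
Number of generators = φ(31) = 30

Generators of ℤ_31 = {1, 2, 3, 4, 5, 6, 7, 8, 9, 10, 11, 12, 13, 14, 15, 16, 17, 18, 19, 20, 21, 22, 23, 24, 25, 26, 27, 28, 29, 30}


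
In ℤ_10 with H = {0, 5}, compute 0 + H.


0 + H = {0 + h (mod 10) : h ∈ H}
0+0=0, 0+5=5

0 + H = {0, 5}


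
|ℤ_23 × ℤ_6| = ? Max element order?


|ℤ_23 × ℤ_6| = 23 × 6 = 138
Max element order = lcm(23,6) = 138
Cyclic? Yes (gcd=1)

|ℤ_23×ℤ_6| = 138, max element order = 138


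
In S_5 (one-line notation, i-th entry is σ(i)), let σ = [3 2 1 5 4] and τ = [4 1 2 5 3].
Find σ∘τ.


σ∘τ: apply τ first, then σ
1 →τ 4 →σ 5
2 →τ 1 →σ 3
3 →τ 2 →σ 2
4 →τ 5 →σ 4
5 →τ 3 →σ 1

σ∘τ = [5 3 2 4 1]


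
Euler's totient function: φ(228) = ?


Factor n: 228 = 2^2 × 3 × 19
φ(n) = n · ∏(1 - 1/p) over distinct primes p | n
φ(228) = 228 · (1 - 1/2) · (1 - 1/3) · (1 - 1/19) = 72

φ(228) = 72


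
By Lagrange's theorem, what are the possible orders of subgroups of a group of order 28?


Lagrange's theorem: |H| divides |G|
|G| = 28
Divisors of 28: 1, 2, 4, 7, 14, 28

Possible subgroup orders: {1, 2, 4, 7, 14, 28}


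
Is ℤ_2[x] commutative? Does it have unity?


ℤ_2 is a field (n prime), so ℤ_2[x] is a commutative integral domain with unity
Commutative: Yes
Integral domain: Yes
Has unity: Yes

ℤ_2[x]: Commutative=Yes, Unity=Yes


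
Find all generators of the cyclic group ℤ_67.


g generates ℤ_n iff gcd(g,n) = 1
Prime factors of 67: 67
Generators are g ∈ {1,...,66} not divisible by any of these primes.
Generators: {1, 2, 3, 4, 5, 6, 7, 8, 9, 10, 11, 12, 13, 14, 15, 16, 17, 18, 19, 20, 21, 22, 23, 24, 25, 26, 27, 28, 29, 30, 31, 32, 33, 34, 35, 36, 37, 38, 39, 40, 41, 42, 43, 44, 45, 46, 47, 48, 49, 50, 51, 52, 53, 54, 55, 56, 57, 58, 59, 60, 61, 62, 63, 64, 65, 66}
Number of generators = φ(67) = 66

Generators of ℤ_67 = {1, 2, 3, 4, 5, 6, 7, 8, 9, 10, 11, 12, 13, 14, 15, 16, 17, 18, 19, 20, 21, 22, 23, 24, 25, 26, 27, 28, 29, 30, 31, 32, 33, 34, 35, 36, 37, 38, 39, 40, 41, 42, 43, 44, 45, 46, 47, 48, 49, 50, 51, 52, 53, 54, 55, 56, 57, 58, 59, 60, 61, 62, 63, 64, 65, 66}


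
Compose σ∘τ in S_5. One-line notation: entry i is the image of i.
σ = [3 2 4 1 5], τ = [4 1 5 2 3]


σ∘τ: apply τ first, then σ
1 →τ 4 →σ 1
2 →τ 1 →σ 3
3 →τ 5 →σ 5
4 →τ 2 →σ 2
5 →τ 3 →σ 4

σ∘τ = [1 3 5 2 4]


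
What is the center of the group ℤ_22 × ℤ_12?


Z(G) = {g ∈ G | gx = xg for all x ∈ G}
Direct product of abelian groups is abelian, so Z(G) = G

Z(ℤ_22 × ℤ_12) = ℤ_22 × ℤ_12


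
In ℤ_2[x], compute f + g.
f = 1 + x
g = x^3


Add coefficients mod 2:
x^0: 1 + 0 = 1 (mod 2)
x^1: 1 + 0 = 1 (mod 2)
x^2: 0 + 0 = 0 (mod 2)
x^3: 0 + 1 = 1 (mod 2)
Result: 1 + x + x^3

f + g = 1 + x + x^3


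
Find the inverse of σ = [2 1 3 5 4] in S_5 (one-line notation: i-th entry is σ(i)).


To find σ⁻¹, swap domain and range:
σ(1) = 2 → σ⁻¹(2) = 1
σ(2) = 1 → σ⁻¹(1) = 2
σ(3) = 3 → σ⁻¹(3) = 3
σ(4) = 5 → σ⁻¹(5) = 4
σ(5) = 4 → σ⁻¹(4) = 5

σ⁻¹ = [2 1 3 5 4]


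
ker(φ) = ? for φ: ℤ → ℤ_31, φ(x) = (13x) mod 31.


Kernel = preimage of identity
ker(φ) = {x ∈ ℤ : 13x ≡ 0 (mod 31)}. gcd(13,31) = 1, so 13x ≡ 0 (mod 31) ⟺ x ≡ 0 (mod 31/1 = 31). Hence ker(φ) = 31ℤ

ker(φ) = 31ℤ


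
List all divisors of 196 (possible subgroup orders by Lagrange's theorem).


Lagrange's theorem: |H| divides |G|
|G| = 196
Divisors of 196: 1, 2, 4, 7, 14, 28, 49, 98, 196

Possible subgroup orders: {1, 2, 4, 7, 14, 28, 49, 98, 196}


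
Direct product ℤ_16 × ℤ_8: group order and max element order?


|ℤ_16 × ℤ_8| = 16 × 8 = 128
Max element order = lcm(16,8) = 16
Cyclic? No (gcd=8)

|ℤ_16×ℤ_8| = 128, max element order = 16


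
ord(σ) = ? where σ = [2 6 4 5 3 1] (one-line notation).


Cycle decomposition: (1 2 6) (3 4 5)
Cycle lengths: 3, 3
Order = lcm(3, 3) = 3

ord(σ) = 3


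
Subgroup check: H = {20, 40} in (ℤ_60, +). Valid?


Subgroup test for H = {20, 40} in (ℤ_60, +):
(1) 0 ∈ H? No
(2) Closure: for all a,b ∈ H, (a+b) mod 60 ∈ H? No  [counterexample: 20 + 40 = 0 ∉ H]
(3) Inverses: for all a ∈ H, -a mod 60 ∈ H? Yes

No, H is not a subgroup of ℤ_60


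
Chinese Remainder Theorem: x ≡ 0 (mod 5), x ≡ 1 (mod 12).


m₁ = 5, m₂ = 12, gcd = 1, so CRT applies. M = m₁·m₂ = 60
Let M₁ = M/m₁ = 12, M₂ = M/m₂ = 5
Find y₁ ≡ M₁⁻¹ (mod m₁): 12⁻¹ ≡ 3 (mod 5)
Find y₂ ≡ M₂⁻¹ (mod m₂): 5⁻¹ ≡ 5 (mod 12)
x = a₁·M₁·y₁ + a₂·M₂·y₂ = 0·12·3 + 1·5·5 = 25
Reduce mod 60: x ≡ 25
Check: 25 mod 5 = 0 ✓, 25 mod 12 = 1 ✓

x ≡ 25 (mod 60)


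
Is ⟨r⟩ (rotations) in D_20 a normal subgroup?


H = ⟨r⟩ (rotations) in D_20
The rotation subgroup ⟨r⟩ has index 2 in D_20, so it is normal

Yes, normal subgroup


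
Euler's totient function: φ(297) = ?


Factor n: 297 = 3^3 × 11
φ(n) = n · ∏(1 - 1/p) over distinct primes p | n
φ(297) = 297 · (1 - 1/3) · (1 - 1/11) = 180

φ(297) = 180


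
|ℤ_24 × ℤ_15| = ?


|A × B| = |A| · |B|
|ℤ_24 × ℤ_15| = 24 × 15 = 360

|ℤ_24 × ℤ_15| = 360


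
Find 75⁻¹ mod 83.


Use the extended Euclidean algorithm to write 1 = 75·s + 83·t; then s mod 83 is the inverse.
Euclidean algorithm:
  75 = 0·83 + 75
  83 = 1·75 + 8
  75 = 9·8 + 3
  8 = 2·3 + 2
  3 = 1·2 + 1
  2 = 2·1 + 0
gcd(75,83) = 1
Back-substitution gives: 75·(31) + 83·(-28) = 1
So 75⁻¹ ≡ 31 ≡ 31 (mod 83)
Check: 75 × 31 = 2325 ≡ 1 (mod 83) ✓

75⁻¹ ≡ 31 (mod 83)


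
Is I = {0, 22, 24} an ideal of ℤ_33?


Check ideal conditions for I = {0, 22, 24} in ℤ_33:
(1) I is an additive subgroup? No
(2) For r ∈ ℤ_33 and a ∈ I: r·a ∈ I? No  [counterexample: r=2, a=22, r·a mod 33 = 11 ∉ I]

No, I is not an ideal of ℤ_33


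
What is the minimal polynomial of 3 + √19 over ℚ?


Let α = 3 + √19. Then α - 3 = √19, so (α - 3)² = 19, giving α² - 6α - 10 = 0. Degree 2 and α ∉ ℚ, so this is the minimal polynomial.

Minimal polynomial: x² - 6x - 10


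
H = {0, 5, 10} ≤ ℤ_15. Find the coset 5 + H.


5 + H = {5 + h (mod 15) : h ∈ H}
5+0=5, 5+5=10, 5+10=0
5 + H = {0, 5, 10} = 0 + H

5 + H = {0, 5, 10}


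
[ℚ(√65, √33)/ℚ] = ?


[ℚ(√65,√33):ℚ] = [ℚ(√65,√33):ℚ(√65)]·[ℚ(√65):ℚ] = 2·2 = 4

[ℚ(√65, √33)/ℚ] = 4
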